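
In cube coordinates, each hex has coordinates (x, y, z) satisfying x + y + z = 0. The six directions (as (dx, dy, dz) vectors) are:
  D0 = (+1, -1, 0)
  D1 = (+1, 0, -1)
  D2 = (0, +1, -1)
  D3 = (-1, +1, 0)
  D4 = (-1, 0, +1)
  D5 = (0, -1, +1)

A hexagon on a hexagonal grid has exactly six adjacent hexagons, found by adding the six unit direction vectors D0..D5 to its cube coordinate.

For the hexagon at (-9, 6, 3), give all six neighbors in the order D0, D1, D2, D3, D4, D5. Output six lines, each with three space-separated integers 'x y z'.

Center: (-9, 6, 3). Add each direction:
  D0: (-9, 6, 3) + (1, -1, 0) = (-8, 5, 3)
  D1: (-9, 6, 3) + (1, 0, -1) = (-8, 6, 2)
  D2: (-9, 6, 3) + (0, 1, -1) = (-9, 7, 2)
  D3: (-9, 6, 3) + (-1, 1, 0) = (-10, 7, 3)
  D4: (-9, 6, 3) + (-1, 0, 1) = (-10, 6, 4)
  D5: (-9, 6, 3) + (0, -1, 1) = (-9, 5, 4)

Answer: -8 5 3
-8 6 2
-9 7 2
-10 7 3
-10 6 4
-9 5 4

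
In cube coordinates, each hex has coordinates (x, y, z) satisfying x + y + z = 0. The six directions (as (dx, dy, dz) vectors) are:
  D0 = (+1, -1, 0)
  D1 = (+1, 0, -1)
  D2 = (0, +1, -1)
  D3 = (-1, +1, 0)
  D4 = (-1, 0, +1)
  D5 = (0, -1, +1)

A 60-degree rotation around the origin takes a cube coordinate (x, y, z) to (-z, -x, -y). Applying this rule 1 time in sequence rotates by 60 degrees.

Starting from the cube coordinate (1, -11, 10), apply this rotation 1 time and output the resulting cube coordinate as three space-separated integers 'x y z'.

Start: (1, -11, 10)
Step 1: (1, -11, 10) -> (-(10), -(1), -(-11)) = (-10, -1, 11)

Answer: -10 -1 11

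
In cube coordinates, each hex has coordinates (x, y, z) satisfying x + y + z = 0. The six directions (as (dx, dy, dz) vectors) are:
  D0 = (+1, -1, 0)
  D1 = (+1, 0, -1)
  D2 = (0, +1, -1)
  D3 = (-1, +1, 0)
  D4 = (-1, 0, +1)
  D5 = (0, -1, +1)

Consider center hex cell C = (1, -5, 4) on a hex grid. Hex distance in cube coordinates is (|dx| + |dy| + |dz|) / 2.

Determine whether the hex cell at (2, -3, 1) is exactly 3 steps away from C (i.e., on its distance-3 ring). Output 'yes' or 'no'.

Answer: yes

Derivation:
|px - cx| = |2 - 1| = 1
|py - cy| = |-3 - (-5)| = 2
|pz - cz| = |1 - 4| = 3
distance = (1+2+3)/2 = 6/2 = 3
radius = 3; distance == radius -> yes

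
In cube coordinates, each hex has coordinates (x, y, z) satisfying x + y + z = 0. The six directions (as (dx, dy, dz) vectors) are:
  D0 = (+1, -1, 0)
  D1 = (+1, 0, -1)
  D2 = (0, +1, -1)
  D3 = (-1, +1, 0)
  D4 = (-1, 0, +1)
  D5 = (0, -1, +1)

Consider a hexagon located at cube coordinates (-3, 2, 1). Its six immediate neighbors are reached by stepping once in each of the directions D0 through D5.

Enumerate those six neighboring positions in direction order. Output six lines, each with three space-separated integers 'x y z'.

Answer: -2 1 1
-2 2 0
-3 3 0
-4 3 1
-4 2 2
-3 1 2

Derivation:
Center: (-3, 2, 1). Add each direction:
  D0: (-3, 2, 1) + (1, -1, 0) = (-2, 1, 1)
  D1: (-3, 2, 1) + (1, 0, -1) = (-2, 2, 0)
  D2: (-3, 2, 1) + (0, 1, -1) = (-3, 3, 0)
  D3: (-3, 2, 1) + (-1, 1, 0) = (-4, 3, 1)
  D4: (-3, 2, 1) + (-1, 0, 1) = (-4, 2, 2)
  D5: (-3, 2, 1) + (0, -1, 1) = (-3, 1, 2)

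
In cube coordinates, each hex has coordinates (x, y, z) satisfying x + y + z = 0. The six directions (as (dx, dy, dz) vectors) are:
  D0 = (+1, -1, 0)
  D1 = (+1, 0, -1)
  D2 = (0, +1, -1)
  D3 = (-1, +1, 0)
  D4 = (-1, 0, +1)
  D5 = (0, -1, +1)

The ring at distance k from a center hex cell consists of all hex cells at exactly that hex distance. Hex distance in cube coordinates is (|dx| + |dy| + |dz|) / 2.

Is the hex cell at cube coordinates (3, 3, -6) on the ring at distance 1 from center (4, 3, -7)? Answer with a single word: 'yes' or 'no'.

|px - cx| = |3 - 4| = 1
|py - cy| = |3 - 3| = 0
|pz - cz| = |-6 - (-7)| = 1
distance = (1+0+1)/2 = 2/2 = 1
radius = 1; distance == radius -> yes

Answer: yes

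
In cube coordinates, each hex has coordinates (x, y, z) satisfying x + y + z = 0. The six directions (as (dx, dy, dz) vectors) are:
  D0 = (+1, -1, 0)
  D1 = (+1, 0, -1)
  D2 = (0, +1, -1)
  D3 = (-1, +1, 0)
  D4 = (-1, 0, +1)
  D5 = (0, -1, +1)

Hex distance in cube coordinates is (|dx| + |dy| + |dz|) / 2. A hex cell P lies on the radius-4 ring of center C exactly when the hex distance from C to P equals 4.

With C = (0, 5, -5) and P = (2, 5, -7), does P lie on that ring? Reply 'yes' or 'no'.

|px - cx| = |2 - 0| = 2
|py - cy| = |5 - 5| = 0
|pz - cz| = |-7 - (-5)| = 2
distance = (2+0+2)/2 = 4/2 = 2
radius = 4; distance != radius -> no

Answer: no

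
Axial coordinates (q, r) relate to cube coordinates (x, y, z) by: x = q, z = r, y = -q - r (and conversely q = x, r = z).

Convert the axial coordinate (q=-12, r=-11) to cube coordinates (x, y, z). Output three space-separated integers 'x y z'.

x = q = -12
z = r = -11
y = -x - z = -(-12) - (-11) = 23

Answer: -12 23 -11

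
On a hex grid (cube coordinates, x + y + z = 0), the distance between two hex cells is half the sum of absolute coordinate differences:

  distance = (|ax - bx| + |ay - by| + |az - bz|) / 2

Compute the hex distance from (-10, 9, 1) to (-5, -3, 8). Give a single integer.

|ax - bx| = |-10 - (-5)| = 5
|ay - by| = |9 - (-3)| = 12
|az - bz| = |1 - 8| = 7
distance = (5 + 12 + 7) / 2 = 24 / 2 = 12

Answer: 12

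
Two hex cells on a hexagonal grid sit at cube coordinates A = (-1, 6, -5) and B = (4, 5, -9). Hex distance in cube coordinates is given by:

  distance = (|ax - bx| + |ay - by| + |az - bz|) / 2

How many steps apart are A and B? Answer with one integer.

|ax - bx| = |-1 - 4| = 5
|ay - by| = |6 - 5| = 1
|az - bz| = |-5 - (-9)| = 4
distance = (5 + 1 + 4) / 2 = 10 / 2 = 5

Answer: 5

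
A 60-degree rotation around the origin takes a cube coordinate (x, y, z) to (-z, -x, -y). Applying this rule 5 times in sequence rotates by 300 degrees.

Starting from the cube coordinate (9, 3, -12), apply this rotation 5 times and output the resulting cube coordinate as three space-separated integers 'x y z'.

Start: (9, 3, -12)
Step 1: (9, 3, -12) -> (-(-12), -(9), -(3)) = (12, -9, -3)
Step 2: (12, -9, -3) -> (-(-3), -(12), -(-9)) = (3, -12, 9)
Step 3: (3, -12, 9) -> (-(9), -(3), -(-12)) = (-9, -3, 12)
Step 4: (-9, -3, 12) -> (-(12), -(-9), -(-3)) = (-12, 9, 3)
Step 5: (-12, 9, 3) -> (-(3), -(-12), -(9)) = (-3, 12, -9)

Answer: -3 12 -9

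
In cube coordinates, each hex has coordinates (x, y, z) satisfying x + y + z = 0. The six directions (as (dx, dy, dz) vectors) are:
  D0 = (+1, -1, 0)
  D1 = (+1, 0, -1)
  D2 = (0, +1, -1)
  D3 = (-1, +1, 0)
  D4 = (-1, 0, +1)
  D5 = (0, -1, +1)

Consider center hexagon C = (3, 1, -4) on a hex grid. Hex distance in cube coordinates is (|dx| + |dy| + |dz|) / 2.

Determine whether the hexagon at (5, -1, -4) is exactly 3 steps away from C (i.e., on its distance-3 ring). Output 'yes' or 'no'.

|px - cx| = |5 - 3| = 2
|py - cy| = |-1 - 1| = 2
|pz - cz| = |-4 - (-4)| = 0
distance = (2+2+0)/2 = 4/2 = 2
radius = 3; distance != radius -> no

Answer: no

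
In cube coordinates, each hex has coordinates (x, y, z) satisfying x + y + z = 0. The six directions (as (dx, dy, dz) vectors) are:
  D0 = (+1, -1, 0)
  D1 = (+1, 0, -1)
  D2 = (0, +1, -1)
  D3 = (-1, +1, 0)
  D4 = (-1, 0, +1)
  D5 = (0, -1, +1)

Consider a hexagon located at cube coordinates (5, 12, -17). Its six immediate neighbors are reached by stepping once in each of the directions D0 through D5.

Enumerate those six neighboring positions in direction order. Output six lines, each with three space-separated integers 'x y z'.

Answer: 6 11 -17
6 12 -18
5 13 -18
4 13 -17
4 12 -16
5 11 -16

Derivation:
Center: (5, 12, -17). Add each direction:
  D0: (5, 12, -17) + (1, -1, 0) = (6, 11, -17)
  D1: (5, 12, -17) + (1, 0, -1) = (6, 12, -18)
  D2: (5, 12, -17) + (0, 1, -1) = (5, 13, -18)
  D3: (5, 12, -17) + (-1, 1, 0) = (4, 13, -17)
  D4: (5, 12, -17) + (-1, 0, 1) = (4, 12, -16)
  D5: (5, 12, -17) + (0, -1, 1) = (5, 11, -16)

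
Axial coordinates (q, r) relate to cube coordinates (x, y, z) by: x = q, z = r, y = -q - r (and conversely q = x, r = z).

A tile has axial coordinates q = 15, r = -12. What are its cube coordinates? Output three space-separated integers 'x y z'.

x = q = 15
z = r = -12
y = -x - z = -(15) - (-12) = -3

Answer: 15 -3 -12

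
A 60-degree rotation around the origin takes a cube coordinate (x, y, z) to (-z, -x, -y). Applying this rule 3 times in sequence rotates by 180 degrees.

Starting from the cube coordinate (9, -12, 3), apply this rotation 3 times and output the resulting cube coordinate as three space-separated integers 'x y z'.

Answer: -9 12 -3

Derivation:
Start: (9, -12, 3)
Step 1: (9, -12, 3) -> (-(3), -(9), -(-12)) = (-3, -9, 12)
Step 2: (-3, -9, 12) -> (-(12), -(-3), -(-9)) = (-12, 3, 9)
Step 3: (-12, 3, 9) -> (-(9), -(-12), -(3)) = (-9, 12, -3)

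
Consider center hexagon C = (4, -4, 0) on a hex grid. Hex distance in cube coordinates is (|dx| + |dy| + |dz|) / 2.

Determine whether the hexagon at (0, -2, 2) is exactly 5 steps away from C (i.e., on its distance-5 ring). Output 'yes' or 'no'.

|px - cx| = |0 - 4| = 4
|py - cy| = |-2 - (-4)| = 2
|pz - cz| = |2 - 0| = 2
distance = (4+2+2)/2 = 8/2 = 4
radius = 5; distance != radius -> no

Answer: no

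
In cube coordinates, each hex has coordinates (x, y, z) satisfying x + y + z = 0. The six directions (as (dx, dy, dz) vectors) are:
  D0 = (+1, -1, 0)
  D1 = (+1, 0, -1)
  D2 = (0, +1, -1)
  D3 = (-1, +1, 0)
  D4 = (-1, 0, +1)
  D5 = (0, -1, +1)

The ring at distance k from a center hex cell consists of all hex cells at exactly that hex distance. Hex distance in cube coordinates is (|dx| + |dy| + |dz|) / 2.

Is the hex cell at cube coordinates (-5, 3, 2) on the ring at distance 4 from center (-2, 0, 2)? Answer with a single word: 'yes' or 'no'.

|px - cx| = |-5 - (-2)| = 3
|py - cy| = |3 - 0| = 3
|pz - cz| = |2 - 2| = 0
distance = (3+3+0)/2 = 6/2 = 3
radius = 4; distance != radius -> no

Answer: no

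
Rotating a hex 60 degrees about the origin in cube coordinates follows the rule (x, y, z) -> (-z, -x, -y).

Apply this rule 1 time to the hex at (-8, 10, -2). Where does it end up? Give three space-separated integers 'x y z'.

Answer: 2 8 -10

Derivation:
Start: (-8, 10, -2)
Step 1: (-8, 10, -2) -> (-(-2), -(-8), -(10)) = (2, 8, -10)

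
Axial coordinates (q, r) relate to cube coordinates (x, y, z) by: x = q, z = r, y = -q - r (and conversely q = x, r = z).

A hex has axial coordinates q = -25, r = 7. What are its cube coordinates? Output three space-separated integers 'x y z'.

x = q = -25
z = r = 7
y = -x - z = -(-25) - (7) = 18

Answer: -25 18 7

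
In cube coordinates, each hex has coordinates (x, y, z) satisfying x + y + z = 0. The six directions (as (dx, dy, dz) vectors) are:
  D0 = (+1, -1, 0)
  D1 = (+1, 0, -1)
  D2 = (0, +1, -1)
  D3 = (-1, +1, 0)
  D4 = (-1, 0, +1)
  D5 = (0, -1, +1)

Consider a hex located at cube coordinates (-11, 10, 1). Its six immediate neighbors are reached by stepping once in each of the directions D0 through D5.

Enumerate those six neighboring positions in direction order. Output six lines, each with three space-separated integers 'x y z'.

Answer: -10 9 1
-10 10 0
-11 11 0
-12 11 1
-12 10 2
-11 9 2

Derivation:
Center: (-11, 10, 1). Add each direction:
  D0: (-11, 10, 1) + (1, -1, 0) = (-10, 9, 1)
  D1: (-11, 10, 1) + (1, 0, -1) = (-10, 10, 0)
  D2: (-11, 10, 1) + (0, 1, -1) = (-11, 11, 0)
  D3: (-11, 10, 1) + (-1, 1, 0) = (-12, 11, 1)
  D4: (-11, 10, 1) + (-1, 0, 1) = (-12, 10, 2)
  D5: (-11, 10, 1) + (0, -1, 1) = (-11, 9, 2)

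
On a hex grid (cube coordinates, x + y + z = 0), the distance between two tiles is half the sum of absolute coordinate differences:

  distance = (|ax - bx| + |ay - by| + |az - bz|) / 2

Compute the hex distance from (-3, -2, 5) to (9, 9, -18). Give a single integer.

|ax - bx| = |-3 - 9| = 12
|ay - by| = |-2 - 9| = 11
|az - bz| = |5 - (-18)| = 23
distance = (12 + 11 + 23) / 2 = 46 / 2 = 23

Answer: 23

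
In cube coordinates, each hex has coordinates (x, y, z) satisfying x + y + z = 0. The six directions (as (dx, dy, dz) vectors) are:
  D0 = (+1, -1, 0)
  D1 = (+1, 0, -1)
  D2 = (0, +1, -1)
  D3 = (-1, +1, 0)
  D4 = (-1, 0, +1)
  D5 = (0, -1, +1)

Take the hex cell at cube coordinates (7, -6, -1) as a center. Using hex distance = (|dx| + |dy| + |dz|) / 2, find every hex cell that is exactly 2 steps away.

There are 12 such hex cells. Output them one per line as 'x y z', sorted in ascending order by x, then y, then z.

Walk ring at distance 2 from (7, -6, -1):
Start at center + D4*2 = (5, -6, 1)
  hex 0: (5, -6, 1)
  hex 1: (6, -7, 1)
  hex 2: (7, -8, 1)
  hex 3: (8, -8, 0)
  hex 4: (9, -8, -1)
  hex 5: (9, -7, -2)
  hex 6: (9, -6, -3)
  hex 7: (8, -5, -3)
  hex 8: (7, -4, -3)
  hex 9: (6, -4, -2)
  hex 10: (5, -4, -1)
  hex 11: (5, -5, 0)
Sorted: 12 hexes.

Answer: 5 -6 1
5 -5 0
5 -4 -1
6 -7 1
6 -4 -2
7 -8 1
7 -4 -3
8 -8 0
8 -5 -3
9 -8 -1
9 -7 -2
9 -6 -3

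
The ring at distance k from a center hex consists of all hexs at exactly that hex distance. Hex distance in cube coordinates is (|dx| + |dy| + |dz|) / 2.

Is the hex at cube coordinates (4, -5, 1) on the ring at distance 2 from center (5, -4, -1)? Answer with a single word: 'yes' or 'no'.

|px - cx| = |4 - 5| = 1
|py - cy| = |-5 - (-4)| = 1
|pz - cz| = |1 - (-1)| = 2
distance = (1+1+2)/2 = 4/2 = 2
radius = 2; distance == radius -> yes

Answer: yes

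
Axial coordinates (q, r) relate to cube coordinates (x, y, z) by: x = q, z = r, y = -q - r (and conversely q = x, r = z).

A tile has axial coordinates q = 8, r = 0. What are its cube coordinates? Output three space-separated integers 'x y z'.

x = q = 8
z = r = 0
y = -x - z = -(8) - (0) = -8

Answer: 8 -8 0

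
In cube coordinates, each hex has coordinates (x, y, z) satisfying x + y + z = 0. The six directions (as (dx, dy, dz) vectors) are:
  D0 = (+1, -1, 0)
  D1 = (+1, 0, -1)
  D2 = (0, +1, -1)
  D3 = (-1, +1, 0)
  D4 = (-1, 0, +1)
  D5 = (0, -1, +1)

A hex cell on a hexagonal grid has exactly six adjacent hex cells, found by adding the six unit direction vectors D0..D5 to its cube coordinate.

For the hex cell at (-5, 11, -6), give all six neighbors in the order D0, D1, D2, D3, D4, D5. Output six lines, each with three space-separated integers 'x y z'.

Answer: -4 10 -6
-4 11 -7
-5 12 -7
-6 12 -6
-6 11 -5
-5 10 -5

Derivation:
Center: (-5, 11, -6). Add each direction:
  D0: (-5, 11, -6) + (1, -1, 0) = (-4, 10, -6)
  D1: (-5, 11, -6) + (1, 0, -1) = (-4, 11, -7)
  D2: (-5, 11, -6) + (0, 1, -1) = (-5, 12, -7)
  D3: (-5, 11, -6) + (-1, 1, 0) = (-6, 12, -6)
  D4: (-5, 11, -6) + (-1, 0, 1) = (-6, 11, -5)
  D5: (-5, 11, -6) + (0, -1, 1) = (-5, 10, -5)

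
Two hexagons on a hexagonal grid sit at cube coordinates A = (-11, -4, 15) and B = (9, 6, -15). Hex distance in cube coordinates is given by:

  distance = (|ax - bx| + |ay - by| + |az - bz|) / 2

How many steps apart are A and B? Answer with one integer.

Answer: 30

Derivation:
|ax - bx| = |-11 - 9| = 20
|ay - by| = |-4 - 6| = 10
|az - bz| = |15 - (-15)| = 30
distance = (20 + 10 + 30) / 2 = 60 / 2 = 30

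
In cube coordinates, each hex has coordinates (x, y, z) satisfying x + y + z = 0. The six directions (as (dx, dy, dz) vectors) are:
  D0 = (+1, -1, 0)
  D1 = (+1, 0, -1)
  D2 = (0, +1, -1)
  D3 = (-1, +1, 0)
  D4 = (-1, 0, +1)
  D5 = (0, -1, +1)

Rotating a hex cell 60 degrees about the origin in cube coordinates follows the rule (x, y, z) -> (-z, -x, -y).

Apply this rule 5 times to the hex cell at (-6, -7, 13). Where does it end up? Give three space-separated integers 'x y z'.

Start: (-6, -7, 13)
Step 1: (-6, -7, 13) -> (-(13), -(-6), -(-7)) = (-13, 6, 7)
Step 2: (-13, 6, 7) -> (-(7), -(-13), -(6)) = (-7, 13, -6)
Step 3: (-7, 13, -6) -> (-(-6), -(-7), -(13)) = (6, 7, -13)
Step 4: (6, 7, -13) -> (-(-13), -(6), -(7)) = (13, -6, -7)
Step 5: (13, -6, -7) -> (-(-7), -(13), -(-6)) = (7, -13, 6)

Answer: 7 -13 6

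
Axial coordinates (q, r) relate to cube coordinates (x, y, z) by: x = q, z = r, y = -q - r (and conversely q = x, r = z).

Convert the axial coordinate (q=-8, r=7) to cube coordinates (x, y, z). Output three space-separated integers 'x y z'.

x = q = -8
z = r = 7
y = -x - z = -(-8) - (7) = 1

Answer: -8 1 7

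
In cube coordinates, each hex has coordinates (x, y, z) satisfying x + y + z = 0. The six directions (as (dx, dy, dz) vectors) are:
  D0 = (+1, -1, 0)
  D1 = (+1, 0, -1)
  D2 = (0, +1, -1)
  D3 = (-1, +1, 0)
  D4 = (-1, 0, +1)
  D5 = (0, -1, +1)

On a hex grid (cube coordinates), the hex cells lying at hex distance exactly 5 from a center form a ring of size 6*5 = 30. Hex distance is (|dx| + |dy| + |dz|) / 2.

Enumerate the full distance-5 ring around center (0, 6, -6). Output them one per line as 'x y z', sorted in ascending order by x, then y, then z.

Answer: -5 6 -1
-5 7 -2
-5 8 -3
-5 9 -4
-5 10 -5
-5 11 -6
-4 5 -1
-4 11 -7
-3 4 -1
-3 11 -8
-2 3 -1
-2 11 -9
-1 2 -1
-1 11 -10
0 1 -1
0 11 -11
1 1 -2
1 10 -11
2 1 -3
2 9 -11
3 1 -4
3 8 -11
4 1 -5
4 7 -11
5 1 -6
5 2 -7
5 3 -8
5 4 -9
5 5 -10
5 6 -11

Derivation:
Walk ring at distance 5 from (0, 6, -6):
Start at center + D4*5 = (-5, 6, -1)
  hex 0: (-5, 6, -1)
  hex 1: (-4, 5, -1)
  hex 2: (-3, 4, -1)
  hex 3: (-2, 3, -1)
  hex 4: (-1, 2, -1)
  hex 5: (0, 1, -1)
  hex 6: (1, 1, -2)
  hex 7: (2, 1, -3)
  hex 8: (3, 1, -4)
  hex 9: (4, 1, -5)
  hex 10: (5, 1, -6)
  hex 11: (5, 2, -7)
  hex 12: (5, 3, -8)
  hex 13: (5, 4, -9)
  hex 14: (5, 5, -10)
  hex 15: (5, 6, -11)
  hex 16: (4, 7, -11)
  hex 17: (3, 8, -11)
  hex 18: (2, 9, -11)
  hex 19: (1, 10, -11)
  hex 20: (0, 11, -11)
  hex 21: (-1, 11, -10)
  hex 22: (-2, 11, -9)
  hex 23: (-3, 11, -8)
  hex 24: (-4, 11, -7)
  hex 25: (-5, 11, -6)
  hex 26: (-5, 10, -5)
  hex 27: (-5, 9, -4)
  hex 28: (-5, 8, -3)
  hex 29: (-5, 7, -2)
Sorted: 30 hexes.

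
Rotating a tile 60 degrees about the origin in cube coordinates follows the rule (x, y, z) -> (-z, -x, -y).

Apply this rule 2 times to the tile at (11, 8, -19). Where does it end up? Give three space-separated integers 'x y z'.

Answer: 8 -19 11

Derivation:
Start: (11, 8, -19)
Step 1: (11, 8, -19) -> (-(-19), -(11), -(8)) = (19, -11, -8)
Step 2: (19, -11, -8) -> (-(-8), -(19), -(-11)) = (8, -19, 11)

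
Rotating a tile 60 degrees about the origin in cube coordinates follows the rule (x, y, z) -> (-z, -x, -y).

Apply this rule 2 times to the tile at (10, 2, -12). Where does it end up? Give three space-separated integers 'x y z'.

Start: (10, 2, -12)
Step 1: (10, 2, -12) -> (-(-12), -(10), -(2)) = (12, -10, -2)
Step 2: (12, -10, -2) -> (-(-2), -(12), -(-10)) = (2, -12, 10)

Answer: 2 -12 10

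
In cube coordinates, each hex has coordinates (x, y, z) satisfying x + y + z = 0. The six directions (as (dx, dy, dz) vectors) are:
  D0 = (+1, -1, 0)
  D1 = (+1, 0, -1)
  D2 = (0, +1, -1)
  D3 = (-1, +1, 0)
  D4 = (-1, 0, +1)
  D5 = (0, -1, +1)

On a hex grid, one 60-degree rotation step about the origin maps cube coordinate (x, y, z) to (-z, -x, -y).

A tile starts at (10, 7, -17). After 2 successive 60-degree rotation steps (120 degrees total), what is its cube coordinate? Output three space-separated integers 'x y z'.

Answer: 7 -17 10

Derivation:
Start: (10, 7, -17)
Step 1: (10, 7, -17) -> (-(-17), -(10), -(7)) = (17, -10, -7)
Step 2: (17, -10, -7) -> (-(-7), -(17), -(-10)) = (7, -17, 10)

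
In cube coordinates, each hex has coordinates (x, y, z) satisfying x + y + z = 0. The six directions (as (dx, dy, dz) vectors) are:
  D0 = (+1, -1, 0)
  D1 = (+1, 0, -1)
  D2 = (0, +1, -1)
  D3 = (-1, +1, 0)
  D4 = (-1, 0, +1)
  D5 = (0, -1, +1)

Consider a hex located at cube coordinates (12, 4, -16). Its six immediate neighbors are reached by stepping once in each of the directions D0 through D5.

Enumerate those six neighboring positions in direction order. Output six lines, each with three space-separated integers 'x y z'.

Answer: 13 3 -16
13 4 -17
12 5 -17
11 5 -16
11 4 -15
12 3 -15

Derivation:
Center: (12, 4, -16). Add each direction:
  D0: (12, 4, -16) + (1, -1, 0) = (13, 3, -16)
  D1: (12, 4, -16) + (1, 0, -1) = (13, 4, -17)
  D2: (12, 4, -16) + (0, 1, -1) = (12, 5, -17)
  D3: (12, 4, -16) + (-1, 1, 0) = (11, 5, -16)
  D4: (12, 4, -16) + (-1, 0, 1) = (11, 4, -15)
  D5: (12, 4, -16) + (0, -1, 1) = (12, 3, -15)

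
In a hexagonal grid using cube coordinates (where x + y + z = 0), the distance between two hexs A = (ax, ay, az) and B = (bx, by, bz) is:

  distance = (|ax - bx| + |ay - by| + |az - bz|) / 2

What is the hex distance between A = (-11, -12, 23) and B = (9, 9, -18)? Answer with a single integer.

Answer: 41

Derivation:
|ax - bx| = |-11 - 9| = 20
|ay - by| = |-12 - 9| = 21
|az - bz| = |23 - (-18)| = 41
distance = (20 + 21 + 41) / 2 = 82 / 2 = 41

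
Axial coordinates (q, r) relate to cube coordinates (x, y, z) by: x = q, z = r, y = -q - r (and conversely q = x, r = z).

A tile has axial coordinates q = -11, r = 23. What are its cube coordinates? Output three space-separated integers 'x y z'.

Answer: -11 -12 23

Derivation:
x = q = -11
z = r = 23
y = -x - z = -(-11) - (23) = -12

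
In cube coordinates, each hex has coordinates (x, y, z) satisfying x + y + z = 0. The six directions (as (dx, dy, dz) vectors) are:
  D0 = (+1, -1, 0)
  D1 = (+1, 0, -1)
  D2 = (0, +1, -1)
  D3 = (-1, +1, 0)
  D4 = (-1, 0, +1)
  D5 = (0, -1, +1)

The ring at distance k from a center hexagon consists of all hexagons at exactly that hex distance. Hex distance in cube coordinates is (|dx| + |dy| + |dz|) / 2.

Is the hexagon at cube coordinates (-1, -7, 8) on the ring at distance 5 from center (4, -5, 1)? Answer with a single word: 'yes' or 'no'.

|px - cx| = |-1 - 4| = 5
|py - cy| = |-7 - (-5)| = 2
|pz - cz| = |8 - 1| = 7
distance = (5+2+7)/2 = 14/2 = 7
radius = 5; distance != radius -> no

Answer: no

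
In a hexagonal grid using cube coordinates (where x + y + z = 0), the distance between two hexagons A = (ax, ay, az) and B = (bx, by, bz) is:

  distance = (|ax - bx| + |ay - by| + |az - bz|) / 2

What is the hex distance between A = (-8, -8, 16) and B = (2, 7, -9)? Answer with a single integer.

Answer: 25

Derivation:
|ax - bx| = |-8 - 2| = 10
|ay - by| = |-8 - 7| = 15
|az - bz| = |16 - (-9)| = 25
distance = (10 + 15 + 25) / 2 = 50 / 2 = 25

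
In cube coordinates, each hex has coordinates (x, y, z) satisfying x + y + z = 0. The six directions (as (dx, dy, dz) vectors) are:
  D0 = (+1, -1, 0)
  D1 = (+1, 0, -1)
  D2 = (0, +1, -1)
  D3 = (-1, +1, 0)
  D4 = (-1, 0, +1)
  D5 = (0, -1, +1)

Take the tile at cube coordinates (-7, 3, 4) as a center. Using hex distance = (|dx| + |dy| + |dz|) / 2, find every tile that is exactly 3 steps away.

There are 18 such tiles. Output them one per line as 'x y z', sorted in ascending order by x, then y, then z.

Answer: -10 3 7
-10 4 6
-10 5 5
-10 6 4
-9 2 7
-9 6 3
-8 1 7
-8 6 2
-7 0 7
-7 6 1
-6 0 6
-6 5 1
-5 0 5
-5 4 1
-4 0 4
-4 1 3
-4 2 2
-4 3 1

Derivation:
Walk ring at distance 3 from (-7, 3, 4):
Start at center + D4*3 = (-10, 3, 7)
  hex 0: (-10, 3, 7)
  hex 1: (-9, 2, 7)
  hex 2: (-8, 1, 7)
  hex 3: (-7, 0, 7)
  hex 4: (-6, 0, 6)
  hex 5: (-5, 0, 5)
  hex 6: (-4, 0, 4)
  hex 7: (-4, 1, 3)
  hex 8: (-4, 2, 2)
  hex 9: (-4, 3, 1)
  hex 10: (-5, 4, 1)
  hex 11: (-6, 5, 1)
  hex 12: (-7, 6, 1)
  hex 13: (-8, 6, 2)
  hex 14: (-9, 6, 3)
  hex 15: (-10, 6, 4)
  hex 16: (-10, 5, 5)
  hex 17: (-10, 4, 6)
Sorted: 18 hexes.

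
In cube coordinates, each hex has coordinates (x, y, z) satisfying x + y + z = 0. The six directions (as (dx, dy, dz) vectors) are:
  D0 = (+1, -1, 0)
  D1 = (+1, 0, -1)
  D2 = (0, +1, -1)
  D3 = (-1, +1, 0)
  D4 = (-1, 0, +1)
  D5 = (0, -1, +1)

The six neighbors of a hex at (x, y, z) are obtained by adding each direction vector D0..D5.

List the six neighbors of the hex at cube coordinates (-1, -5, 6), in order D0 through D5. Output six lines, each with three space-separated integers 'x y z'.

Center: (-1, -5, 6). Add each direction:
  D0: (-1, -5, 6) + (1, -1, 0) = (0, -6, 6)
  D1: (-1, -5, 6) + (1, 0, -1) = (0, -5, 5)
  D2: (-1, -5, 6) + (0, 1, -1) = (-1, -4, 5)
  D3: (-1, -5, 6) + (-1, 1, 0) = (-2, -4, 6)
  D4: (-1, -5, 6) + (-1, 0, 1) = (-2, -5, 7)
  D5: (-1, -5, 6) + (0, -1, 1) = (-1, -6, 7)

Answer: 0 -6 6
0 -5 5
-1 -4 5
-2 -4 6
-2 -5 7
-1 -6 7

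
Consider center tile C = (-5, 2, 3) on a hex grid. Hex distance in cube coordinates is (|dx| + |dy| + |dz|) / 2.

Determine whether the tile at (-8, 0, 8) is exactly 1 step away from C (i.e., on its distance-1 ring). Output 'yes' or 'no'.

|px - cx| = |-8 - (-5)| = 3
|py - cy| = |0 - 2| = 2
|pz - cz| = |8 - 3| = 5
distance = (3+2+5)/2 = 10/2 = 5
radius = 1; distance != radius -> no

Answer: no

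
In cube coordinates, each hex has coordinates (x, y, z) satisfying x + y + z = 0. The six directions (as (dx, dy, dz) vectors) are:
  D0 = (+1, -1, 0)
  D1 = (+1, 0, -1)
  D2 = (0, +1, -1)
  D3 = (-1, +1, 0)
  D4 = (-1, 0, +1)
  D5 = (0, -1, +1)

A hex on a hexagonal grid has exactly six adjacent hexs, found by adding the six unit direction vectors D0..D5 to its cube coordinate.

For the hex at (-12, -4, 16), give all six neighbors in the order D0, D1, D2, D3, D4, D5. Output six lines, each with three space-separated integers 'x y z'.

Center: (-12, -4, 16). Add each direction:
  D0: (-12, -4, 16) + (1, -1, 0) = (-11, -5, 16)
  D1: (-12, -4, 16) + (1, 0, -1) = (-11, -4, 15)
  D2: (-12, -4, 16) + (0, 1, -1) = (-12, -3, 15)
  D3: (-12, -4, 16) + (-1, 1, 0) = (-13, -3, 16)
  D4: (-12, -4, 16) + (-1, 0, 1) = (-13, -4, 17)
  D5: (-12, -4, 16) + (0, -1, 1) = (-12, -5, 17)

Answer: -11 -5 16
-11 -4 15
-12 -3 15
-13 -3 16
-13 -4 17
-12 -5 17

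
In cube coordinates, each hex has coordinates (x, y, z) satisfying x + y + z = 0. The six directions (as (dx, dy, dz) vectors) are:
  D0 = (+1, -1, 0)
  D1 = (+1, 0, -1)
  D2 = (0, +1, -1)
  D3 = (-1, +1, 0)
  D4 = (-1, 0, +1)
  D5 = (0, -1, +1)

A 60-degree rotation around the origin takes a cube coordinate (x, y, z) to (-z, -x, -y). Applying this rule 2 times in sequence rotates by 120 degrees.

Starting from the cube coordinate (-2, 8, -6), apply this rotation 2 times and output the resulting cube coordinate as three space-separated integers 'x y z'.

Answer: 8 -6 -2

Derivation:
Start: (-2, 8, -6)
Step 1: (-2, 8, -6) -> (-(-6), -(-2), -(8)) = (6, 2, -8)
Step 2: (6, 2, -8) -> (-(-8), -(6), -(2)) = (8, -6, -2)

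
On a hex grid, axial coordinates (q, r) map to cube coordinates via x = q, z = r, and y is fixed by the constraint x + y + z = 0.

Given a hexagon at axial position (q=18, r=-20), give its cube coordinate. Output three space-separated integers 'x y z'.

Answer: 18 2 -20

Derivation:
x = q = 18
z = r = -20
y = -x - z = -(18) - (-20) = 2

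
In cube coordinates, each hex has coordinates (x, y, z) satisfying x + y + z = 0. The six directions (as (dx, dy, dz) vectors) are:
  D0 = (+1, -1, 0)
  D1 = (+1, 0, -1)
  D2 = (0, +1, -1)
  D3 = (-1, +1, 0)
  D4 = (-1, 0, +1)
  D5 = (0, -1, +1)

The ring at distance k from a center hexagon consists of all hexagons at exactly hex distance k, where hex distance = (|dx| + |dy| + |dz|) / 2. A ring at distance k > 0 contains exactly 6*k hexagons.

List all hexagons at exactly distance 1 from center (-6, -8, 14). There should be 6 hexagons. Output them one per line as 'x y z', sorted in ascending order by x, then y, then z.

Answer: -7 -8 15
-7 -7 14
-6 -9 15
-6 -7 13
-5 -9 14
-5 -8 13

Derivation:
Walk ring at distance 1 from (-6, -8, 14):
Start at center + D4*1 = (-7, -8, 15)
  hex 0: (-7, -8, 15)
  hex 1: (-6, -9, 15)
  hex 2: (-5, -9, 14)
  hex 3: (-5, -8, 13)
  hex 4: (-6, -7, 13)
  hex 5: (-7, -7, 14)
Sorted: 6 hexes.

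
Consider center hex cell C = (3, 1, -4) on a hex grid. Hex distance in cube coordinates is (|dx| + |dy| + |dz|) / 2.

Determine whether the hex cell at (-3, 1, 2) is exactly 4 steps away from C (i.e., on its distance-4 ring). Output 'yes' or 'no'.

Answer: no

Derivation:
|px - cx| = |-3 - 3| = 6
|py - cy| = |1 - 1| = 0
|pz - cz| = |2 - (-4)| = 6
distance = (6+0+6)/2 = 12/2 = 6
radius = 4; distance != radius -> no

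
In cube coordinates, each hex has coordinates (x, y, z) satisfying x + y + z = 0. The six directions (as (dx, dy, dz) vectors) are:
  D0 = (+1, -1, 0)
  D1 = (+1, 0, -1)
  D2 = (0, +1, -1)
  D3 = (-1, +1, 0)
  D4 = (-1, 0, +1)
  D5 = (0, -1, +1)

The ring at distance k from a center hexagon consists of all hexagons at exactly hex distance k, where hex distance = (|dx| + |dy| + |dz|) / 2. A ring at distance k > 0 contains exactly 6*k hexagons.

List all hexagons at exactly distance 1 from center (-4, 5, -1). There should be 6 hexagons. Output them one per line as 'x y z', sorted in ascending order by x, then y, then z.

Answer: -5 5 0
-5 6 -1
-4 4 0
-4 6 -2
-3 4 -1
-3 5 -2

Derivation:
Walk ring at distance 1 from (-4, 5, -1):
Start at center + D4*1 = (-5, 5, 0)
  hex 0: (-5, 5, 0)
  hex 1: (-4, 4, 0)
  hex 2: (-3, 4, -1)
  hex 3: (-3, 5, -2)
  hex 4: (-4, 6, -2)
  hex 5: (-5, 6, -1)
Sorted: 6 hexes.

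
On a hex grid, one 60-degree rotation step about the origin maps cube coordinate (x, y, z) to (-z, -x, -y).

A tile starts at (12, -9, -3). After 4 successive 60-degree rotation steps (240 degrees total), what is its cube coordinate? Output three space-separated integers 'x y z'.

Start: (12, -9, -3)
Step 1: (12, -9, -3) -> (-(-3), -(12), -(-9)) = (3, -12, 9)
Step 2: (3, -12, 9) -> (-(9), -(3), -(-12)) = (-9, -3, 12)
Step 3: (-9, -3, 12) -> (-(12), -(-9), -(-3)) = (-12, 9, 3)
Step 4: (-12, 9, 3) -> (-(3), -(-12), -(9)) = (-3, 12, -9)

Answer: -3 12 -9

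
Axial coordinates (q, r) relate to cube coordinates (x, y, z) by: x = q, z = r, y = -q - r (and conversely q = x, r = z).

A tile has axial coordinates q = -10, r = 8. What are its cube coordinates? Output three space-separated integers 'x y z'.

x = q = -10
z = r = 8
y = -x - z = -(-10) - (8) = 2

Answer: -10 2 8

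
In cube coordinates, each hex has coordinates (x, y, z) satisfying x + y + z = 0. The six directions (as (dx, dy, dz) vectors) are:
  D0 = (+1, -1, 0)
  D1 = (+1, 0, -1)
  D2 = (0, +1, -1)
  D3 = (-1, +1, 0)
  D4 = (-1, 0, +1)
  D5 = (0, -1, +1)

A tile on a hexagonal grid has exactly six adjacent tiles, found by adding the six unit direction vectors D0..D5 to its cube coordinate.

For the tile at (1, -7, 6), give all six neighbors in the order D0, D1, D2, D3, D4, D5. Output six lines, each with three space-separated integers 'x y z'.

Center: (1, -7, 6). Add each direction:
  D0: (1, -7, 6) + (1, -1, 0) = (2, -8, 6)
  D1: (1, -7, 6) + (1, 0, -1) = (2, -7, 5)
  D2: (1, -7, 6) + (0, 1, -1) = (1, -6, 5)
  D3: (1, -7, 6) + (-1, 1, 0) = (0, -6, 6)
  D4: (1, -7, 6) + (-1, 0, 1) = (0, -7, 7)
  D5: (1, -7, 6) + (0, -1, 1) = (1, -8, 7)

Answer: 2 -8 6
2 -7 5
1 -6 5
0 -6 6
0 -7 7
1 -8 7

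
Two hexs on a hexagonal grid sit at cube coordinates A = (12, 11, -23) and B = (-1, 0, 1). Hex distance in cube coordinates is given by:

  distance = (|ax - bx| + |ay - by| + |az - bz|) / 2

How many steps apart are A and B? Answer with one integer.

|ax - bx| = |12 - (-1)| = 13
|ay - by| = |11 - 0| = 11
|az - bz| = |-23 - 1| = 24
distance = (13 + 11 + 24) / 2 = 48 / 2 = 24

Answer: 24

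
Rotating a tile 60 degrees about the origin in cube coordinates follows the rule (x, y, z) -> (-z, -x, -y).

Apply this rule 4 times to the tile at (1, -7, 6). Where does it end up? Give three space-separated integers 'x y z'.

Answer: 6 1 -7

Derivation:
Start: (1, -7, 6)
Step 1: (1, -7, 6) -> (-(6), -(1), -(-7)) = (-6, -1, 7)
Step 2: (-6, -1, 7) -> (-(7), -(-6), -(-1)) = (-7, 6, 1)
Step 3: (-7, 6, 1) -> (-(1), -(-7), -(6)) = (-1, 7, -6)
Step 4: (-1, 7, -6) -> (-(-6), -(-1), -(7)) = (6, 1, -7)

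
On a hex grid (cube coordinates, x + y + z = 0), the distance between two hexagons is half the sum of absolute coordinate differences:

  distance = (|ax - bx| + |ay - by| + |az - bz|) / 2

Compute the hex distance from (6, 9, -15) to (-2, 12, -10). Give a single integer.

|ax - bx| = |6 - (-2)| = 8
|ay - by| = |9 - 12| = 3
|az - bz| = |-15 - (-10)| = 5
distance = (8 + 3 + 5) / 2 = 16 / 2 = 8

Answer: 8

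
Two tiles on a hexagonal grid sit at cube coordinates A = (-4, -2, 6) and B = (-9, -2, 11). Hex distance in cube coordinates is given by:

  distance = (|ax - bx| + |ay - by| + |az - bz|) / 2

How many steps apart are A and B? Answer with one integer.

|ax - bx| = |-4 - (-9)| = 5
|ay - by| = |-2 - (-2)| = 0
|az - bz| = |6 - 11| = 5
distance = (5 + 0 + 5) / 2 = 10 / 2 = 5

Answer: 5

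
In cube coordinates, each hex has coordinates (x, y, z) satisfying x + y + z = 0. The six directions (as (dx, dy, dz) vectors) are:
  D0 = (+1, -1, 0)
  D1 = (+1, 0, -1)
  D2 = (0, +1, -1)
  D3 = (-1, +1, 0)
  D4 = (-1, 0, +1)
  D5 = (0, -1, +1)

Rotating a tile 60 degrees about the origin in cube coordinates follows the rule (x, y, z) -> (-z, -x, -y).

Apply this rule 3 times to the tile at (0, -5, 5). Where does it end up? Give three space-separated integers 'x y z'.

Answer: 0 5 -5

Derivation:
Start: (0, -5, 5)
Step 1: (0, -5, 5) -> (-(5), -(0), -(-5)) = (-5, 0, 5)
Step 2: (-5, 0, 5) -> (-(5), -(-5), -(0)) = (-5, 5, 0)
Step 3: (-5, 5, 0) -> (-(0), -(-5), -(5)) = (0, 5, -5)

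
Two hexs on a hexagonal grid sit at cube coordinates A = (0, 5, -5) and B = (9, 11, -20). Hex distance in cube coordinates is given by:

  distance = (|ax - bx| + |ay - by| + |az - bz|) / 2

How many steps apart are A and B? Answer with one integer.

Answer: 15

Derivation:
|ax - bx| = |0 - 9| = 9
|ay - by| = |5 - 11| = 6
|az - bz| = |-5 - (-20)| = 15
distance = (9 + 6 + 15) / 2 = 30 / 2 = 15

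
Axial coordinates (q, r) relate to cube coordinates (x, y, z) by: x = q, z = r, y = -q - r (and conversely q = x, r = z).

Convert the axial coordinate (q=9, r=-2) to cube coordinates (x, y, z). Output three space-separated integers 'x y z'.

x = q = 9
z = r = -2
y = -x - z = -(9) - (-2) = -7

Answer: 9 -7 -2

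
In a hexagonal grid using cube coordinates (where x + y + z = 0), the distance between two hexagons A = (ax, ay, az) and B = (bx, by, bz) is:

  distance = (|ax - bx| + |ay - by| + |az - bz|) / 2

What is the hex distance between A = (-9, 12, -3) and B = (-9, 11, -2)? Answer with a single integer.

|ax - bx| = |-9 - (-9)| = 0
|ay - by| = |12 - 11| = 1
|az - bz| = |-3 - (-2)| = 1
distance = (0 + 1 + 1) / 2 = 2 / 2 = 1

Answer: 1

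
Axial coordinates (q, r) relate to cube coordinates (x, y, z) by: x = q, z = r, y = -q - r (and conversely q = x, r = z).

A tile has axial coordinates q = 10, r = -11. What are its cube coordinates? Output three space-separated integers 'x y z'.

x = q = 10
z = r = -11
y = -x - z = -(10) - (-11) = 1

Answer: 10 1 -11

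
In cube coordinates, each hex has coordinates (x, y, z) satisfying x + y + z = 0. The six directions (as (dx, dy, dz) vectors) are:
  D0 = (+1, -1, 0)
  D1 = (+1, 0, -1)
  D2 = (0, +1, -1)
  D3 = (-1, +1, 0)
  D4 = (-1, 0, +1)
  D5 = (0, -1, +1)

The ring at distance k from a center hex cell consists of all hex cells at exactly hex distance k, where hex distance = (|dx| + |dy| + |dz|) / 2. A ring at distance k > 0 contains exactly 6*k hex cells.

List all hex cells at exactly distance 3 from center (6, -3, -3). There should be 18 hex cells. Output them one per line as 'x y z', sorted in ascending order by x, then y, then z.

Walk ring at distance 3 from (6, -3, -3):
Start at center + D4*3 = (3, -3, 0)
  hex 0: (3, -3, 0)
  hex 1: (4, -4, 0)
  hex 2: (5, -5, 0)
  hex 3: (6, -6, 0)
  hex 4: (7, -6, -1)
  hex 5: (8, -6, -2)
  hex 6: (9, -6, -3)
  hex 7: (9, -5, -4)
  hex 8: (9, -4, -5)
  hex 9: (9, -3, -6)
  hex 10: (8, -2, -6)
  hex 11: (7, -1, -6)
  hex 12: (6, 0, -6)
  hex 13: (5, 0, -5)
  hex 14: (4, 0, -4)
  hex 15: (3, 0, -3)
  hex 16: (3, -1, -2)
  hex 17: (3, -2, -1)
Sorted: 18 hexes.

Answer: 3 -3 0
3 -2 -1
3 -1 -2
3 0 -3
4 -4 0
4 0 -4
5 -5 0
5 0 -5
6 -6 0
6 0 -6
7 -6 -1
7 -1 -6
8 -6 -2
8 -2 -6
9 -6 -3
9 -5 -4
9 -4 -5
9 -3 -6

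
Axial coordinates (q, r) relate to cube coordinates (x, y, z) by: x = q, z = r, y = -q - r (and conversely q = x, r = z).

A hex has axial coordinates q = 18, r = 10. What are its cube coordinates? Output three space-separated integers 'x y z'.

x = q = 18
z = r = 10
y = -x - z = -(18) - (10) = -28

Answer: 18 -28 10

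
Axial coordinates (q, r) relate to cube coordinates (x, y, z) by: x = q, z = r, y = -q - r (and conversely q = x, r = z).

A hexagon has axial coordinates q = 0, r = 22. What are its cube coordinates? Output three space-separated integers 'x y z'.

Answer: 0 -22 22

Derivation:
x = q = 0
z = r = 22
y = -x - z = -(0) - (22) = -22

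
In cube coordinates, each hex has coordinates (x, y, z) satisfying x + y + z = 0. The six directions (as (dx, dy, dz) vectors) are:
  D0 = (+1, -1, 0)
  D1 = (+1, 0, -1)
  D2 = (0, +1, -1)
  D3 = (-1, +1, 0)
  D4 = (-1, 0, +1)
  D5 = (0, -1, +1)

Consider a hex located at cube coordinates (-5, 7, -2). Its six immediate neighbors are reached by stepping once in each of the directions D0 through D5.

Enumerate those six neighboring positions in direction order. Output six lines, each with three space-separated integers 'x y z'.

Center: (-5, 7, -2). Add each direction:
  D0: (-5, 7, -2) + (1, -1, 0) = (-4, 6, -2)
  D1: (-5, 7, -2) + (1, 0, -1) = (-4, 7, -3)
  D2: (-5, 7, -2) + (0, 1, -1) = (-5, 8, -3)
  D3: (-5, 7, -2) + (-1, 1, 0) = (-6, 8, -2)
  D4: (-5, 7, -2) + (-1, 0, 1) = (-6, 7, -1)
  D5: (-5, 7, -2) + (0, -1, 1) = (-5, 6, -1)

Answer: -4 6 -2
-4 7 -3
-5 8 -3
-6 8 -2
-6 7 -1
-5 6 -1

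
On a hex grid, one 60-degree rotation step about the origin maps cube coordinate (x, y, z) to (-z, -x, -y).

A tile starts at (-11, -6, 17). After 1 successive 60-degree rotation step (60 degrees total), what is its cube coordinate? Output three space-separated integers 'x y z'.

Start: (-11, -6, 17)
Step 1: (-11, -6, 17) -> (-(17), -(-11), -(-6)) = (-17, 11, 6)

Answer: -17 11 6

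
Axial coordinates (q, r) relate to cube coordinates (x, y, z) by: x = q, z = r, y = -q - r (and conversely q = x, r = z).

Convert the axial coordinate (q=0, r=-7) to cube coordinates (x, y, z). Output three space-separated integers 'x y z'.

x = q = 0
z = r = -7
y = -x - z = -(0) - (-7) = 7

Answer: 0 7 -7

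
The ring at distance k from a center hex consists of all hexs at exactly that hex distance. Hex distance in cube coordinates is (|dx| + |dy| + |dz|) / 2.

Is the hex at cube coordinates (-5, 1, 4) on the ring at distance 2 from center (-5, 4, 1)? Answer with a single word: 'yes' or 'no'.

|px - cx| = |-5 - (-5)| = 0
|py - cy| = |1 - 4| = 3
|pz - cz| = |4 - 1| = 3
distance = (0+3+3)/2 = 6/2 = 3
radius = 2; distance != radius -> no

Answer: no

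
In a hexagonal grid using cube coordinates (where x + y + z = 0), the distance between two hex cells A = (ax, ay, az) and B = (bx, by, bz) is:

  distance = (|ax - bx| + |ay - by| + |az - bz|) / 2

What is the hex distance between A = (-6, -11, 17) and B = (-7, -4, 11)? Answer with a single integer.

|ax - bx| = |-6 - (-7)| = 1
|ay - by| = |-11 - (-4)| = 7
|az - bz| = |17 - 11| = 6
distance = (1 + 7 + 6) / 2 = 14 / 2 = 7

Answer: 7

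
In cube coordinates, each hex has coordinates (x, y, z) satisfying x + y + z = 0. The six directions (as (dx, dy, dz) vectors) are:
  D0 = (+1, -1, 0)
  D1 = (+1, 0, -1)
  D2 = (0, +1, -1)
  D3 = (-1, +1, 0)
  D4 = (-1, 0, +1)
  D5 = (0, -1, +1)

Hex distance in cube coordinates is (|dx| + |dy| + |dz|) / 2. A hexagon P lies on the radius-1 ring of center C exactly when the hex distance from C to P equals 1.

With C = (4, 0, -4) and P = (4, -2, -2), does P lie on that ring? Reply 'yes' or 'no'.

|px - cx| = |4 - 4| = 0
|py - cy| = |-2 - 0| = 2
|pz - cz| = |-2 - (-4)| = 2
distance = (0+2+2)/2 = 4/2 = 2
radius = 1; distance != radius -> no

Answer: no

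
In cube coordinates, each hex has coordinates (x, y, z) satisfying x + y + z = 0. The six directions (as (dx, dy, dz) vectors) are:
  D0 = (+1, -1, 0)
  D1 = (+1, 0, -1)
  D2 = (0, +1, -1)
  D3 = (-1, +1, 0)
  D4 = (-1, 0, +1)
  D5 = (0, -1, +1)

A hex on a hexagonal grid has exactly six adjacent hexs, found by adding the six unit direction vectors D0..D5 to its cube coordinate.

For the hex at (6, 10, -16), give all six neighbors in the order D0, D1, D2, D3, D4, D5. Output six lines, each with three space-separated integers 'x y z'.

Center: (6, 10, -16). Add each direction:
  D0: (6, 10, -16) + (1, -1, 0) = (7, 9, -16)
  D1: (6, 10, -16) + (1, 0, -1) = (7, 10, -17)
  D2: (6, 10, -16) + (0, 1, -1) = (6, 11, -17)
  D3: (6, 10, -16) + (-1, 1, 0) = (5, 11, -16)
  D4: (6, 10, -16) + (-1, 0, 1) = (5, 10, -15)
  D5: (6, 10, -16) + (0, -1, 1) = (6, 9, -15)

Answer: 7 9 -16
7 10 -17
6 11 -17
5 11 -16
5 10 -15
6 9 -15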